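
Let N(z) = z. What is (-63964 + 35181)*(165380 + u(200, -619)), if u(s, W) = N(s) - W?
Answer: -4783705817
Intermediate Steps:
u(s, W) = s - W
(-63964 + 35181)*(165380 + u(200, -619)) = (-63964 + 35181)*(165380 + (200 - 1*(-619))) = -28783*(165380 + (200 + 619)) = -28783*(165380 + 819) = -28783*166199 = -4783705817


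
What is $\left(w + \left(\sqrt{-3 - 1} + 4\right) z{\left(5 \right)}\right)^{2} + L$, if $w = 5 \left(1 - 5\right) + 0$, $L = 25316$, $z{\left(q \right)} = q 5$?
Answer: $29216 + 8000 i \approx 29216.0 + 8000.0 i$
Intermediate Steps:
$z{\left(q \right)} = 5 q$
$w = -20$ ($w = 5 \left(1 - 5\right) + 0 = 5 \left(-4\right) + 0 = -20 + 0 = -20$)
$\left(w + \left(\sqrt{-3 - 1} + 4\right) z{\left(5 \right)}\right)^{2} + L = \left(-20 + \left(\sqrt{-3 - 1} + 4\right) 5 \cdot 5\right)^{2} + 25316 = \left(-20 + \left(\sqrt{-4} + 4\right) 25\right)^{2} + 25316 = \left(-20 + \left(2 i + 4\right) 25\right)^{2} + 25316 = \left(-20 + \left(4 + 2 i\right) 25\right)^{2} + 25316 = \left(-20 + \left(100 + 50 i\right)\right)^{2} + 25316 = \left(80 + 50 i\right)^{2} + 25316 = 25316 + \left(80 + 50 i\right)^{2}$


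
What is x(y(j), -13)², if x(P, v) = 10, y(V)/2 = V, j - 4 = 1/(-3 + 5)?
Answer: 100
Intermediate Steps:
j = 9/2 (j = 4 + 1/(-3 + 5) = 4 + 1/2 = 4 + ½ = 9/2 ≈ 4.5000)
y(V) = 2*V
x(y(j), -13)² = 10² = 100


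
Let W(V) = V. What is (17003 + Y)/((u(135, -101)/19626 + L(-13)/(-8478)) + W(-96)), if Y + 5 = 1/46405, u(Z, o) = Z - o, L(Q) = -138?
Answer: -3645736769803293/20584042049785 ≈ -177.11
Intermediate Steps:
Y = -232024/46405 (Y = -5 + 1/46405 = -232024/46405 ≈ -5.0000)
(17003 + Y)/((u(135, -101)/19626 + L(-13)/(-8478)) + W(-96)) = (17003 - 232024/46405)/(((135 - 1*(-101))/19626 - 138/(-8478)) - 96) = 788792191/(46405*(((135 + 101)*(1/19626) - 138*(-1/8478)) - 96)) = 788792191/(46405*((236*(1/19626) + 23/1413) - 96)) = 788792191/(46405*((118/9813 + 23/1413) - 96)) = 788792191/(46405*(130811/4621923 - 96)) = 788792191/(46405*(-443573797/4621923)) = (788792191/46405)*(-4621923/443573797) = -3645736769803293/20584042049785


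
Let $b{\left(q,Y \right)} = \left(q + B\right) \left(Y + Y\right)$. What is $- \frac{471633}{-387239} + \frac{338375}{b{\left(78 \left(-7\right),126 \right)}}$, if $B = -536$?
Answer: $- \frac{2434656313}{105586134696} \approx -0.023058$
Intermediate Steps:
$b{\left(q,Y \right)} = 2 Y \left(-536 + q\right)$ ($b{\left(q,Y \right)} = \left(q - 536\right) \left(Y + Y\right) = \left(-536 + q\right) 2 Y = 2 Y \left(-536 + q\right)$)
$- \frac{471633}{-387239} + \frac{338375}{b{\left(78 \left(-7\right),126 \right)}} = - \frac{471633}{-387239} + \frac{338375}{2 \cdot 126 \left(-536 + 78 \left(-7\right)\right)} = \left(-471633\right) \left(- \frac{1}{387239}\right) + \frac{338375}{2 \cdot 126 \left(-536 - 546\right)} = \frac{471633}{387239} + \frac{338375}{2 \cdot 126 \left(-1082\right)} = \frac{471633}{387239} + \frac{338375}{-272664} = \frac{471633}{387239} + 338375 \left(- \frac{1}{272664}\right) = \frac{471633}{387239} - \frac{338375}{272664} = - \frac{2434656313}{105586134696}$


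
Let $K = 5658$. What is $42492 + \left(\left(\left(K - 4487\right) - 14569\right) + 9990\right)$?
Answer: $39084$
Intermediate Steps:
$42492 + \left(\left(\left(K - 4487\right) - 14569\right) + 9990\right) = 42492 + \left(\left(\left(5658 - 4487\right) - 14569\right) + 9990\right) = 42492 + \left(\left(1171 - 14569\right) + 9990\right) = 42492 + \left(-13398 + 9990\right) = 42492 - 3408 = 39084$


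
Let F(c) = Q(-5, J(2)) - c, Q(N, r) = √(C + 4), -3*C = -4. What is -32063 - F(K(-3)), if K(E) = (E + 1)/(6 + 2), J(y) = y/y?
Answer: -128253/4 - 4*√3/3 ≈ -32066.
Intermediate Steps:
C = 4/3 (C = -⅓*(-4) = 4/3 ≈ 1.3333)
J(y) = 1
K(E) = ⅛ + E/8 (K(E) = (1 + E)/8 = (1 + E)*(⅛) = ⅛ + E/8)
Q(N, r) = 4*√3/3 (Q(N, r) = √(4/3 + 4) = √(16/3) = 4*√3/3)
F(c) = -c + 4*√3/3 (F(c) = 4*√3/3 - c = -c + 4*√3/3)
-32063 - F(K(-3)) = -32063 - (-(⅛ + (⅛)*(-3)) + 4*√3/3) = -32063 - (-(⅛ - 3/8) + 4*√3/3) = -32063 - (-1*(-¼) + 4*√3/3) = -32063 - (¼ + 4*√3/3) = -32063 + (-¼ - 4*√3/3) = -128253/4 - 4*√3/3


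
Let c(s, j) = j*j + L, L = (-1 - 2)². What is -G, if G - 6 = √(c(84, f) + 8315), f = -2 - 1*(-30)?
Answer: -6 - 6*√253 ≈ -101.44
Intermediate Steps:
L = 9 (L = (-3)² = 9)
f = 28 (f = -2 + 30 = 28)
c(s, j) = 9 + j² (c(s, j) = j*j + 9 = j² + 9 = 9 + j²)
G = 6 + 6*√253 (G = 6 + √((9 + 28²) + 8315) = 6 + √((9 + 784) + 8315) = 6 + √(793 + 8315) = 6 + √9108 = 6 + 6*√253 ≈ 101.44)
-G = -(6 + 6*√253) = -6 - 6*√253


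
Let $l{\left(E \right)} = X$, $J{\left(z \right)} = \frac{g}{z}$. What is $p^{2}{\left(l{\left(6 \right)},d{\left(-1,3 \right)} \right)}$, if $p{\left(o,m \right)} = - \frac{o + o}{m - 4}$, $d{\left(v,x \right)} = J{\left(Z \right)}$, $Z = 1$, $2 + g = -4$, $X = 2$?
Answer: $\frac{4}{25} \approx 0.16$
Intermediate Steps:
$g = -6$ ($g = -2 - 4 = -6$)
$J{\left(z \right)} = - \frac{6}{z}$
$l{\left(E \right)} = 2$
$d{\left(v,x \right)} = -6$ ($d{\left(v,x \right)} = - \frac{6}{1} = \left(-6\right) 1 = -6$)
$p{\left(o,m \right)} = - \frac{2 o}{-4 + m}$
$p^{2}{\left(l{\left(6 \right)},d{\left(-1,3 \right)} \right)} = \left(\left(-2\right) 2 \frac{1}{-4 - 6}\right)^{2} = \left(\left(-2\right) 2 \frac{1}{-10}\right)^{2} = \left(\left(-2\right) 2 \left(- \frac{1}{10}\right)\right)^{2} = \left(\frac{2}{5}\right)^{2} = \frac{4}{25}$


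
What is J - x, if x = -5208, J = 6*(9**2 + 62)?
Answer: 6066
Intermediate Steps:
J = 858 (J = 6*(81 + 62) = 6*143 = 858)
J - x = 858 - 1*(-5208) = 858 + 5208 = 6066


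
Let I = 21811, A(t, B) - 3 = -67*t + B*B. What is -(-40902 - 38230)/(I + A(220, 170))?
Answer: 39566/17987 ≈ 2.1997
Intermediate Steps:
A(t, B) = 3 + B² - 67*t (A(t, B) = 3 + (-67*t + B*B) = 3 + (-67*t + B²) = 3 + (B² - 67*t) = 3 + B² - 67*t)
-(-40902 - 38230)/(I + A(220, 170)) = -(-40902 - 38230)/(21811 + (3 + 170² - 67*220)) = -(-79132)/(21811 + (3 + 28900 - 14740)) = -(-79132)/(21811 + 14163) = -(-79132)/35974 = -1*(-39566/17987) = 39566/17987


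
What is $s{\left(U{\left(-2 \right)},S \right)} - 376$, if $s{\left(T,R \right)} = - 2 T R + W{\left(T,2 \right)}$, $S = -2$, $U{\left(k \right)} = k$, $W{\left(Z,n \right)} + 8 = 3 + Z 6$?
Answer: $-401$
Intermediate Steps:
$W{\left(Z,n \right)} = -5 + 6 Z$ ($W{\left(Z,n \right)} = -8 + \left(3 + Z 6\right) = -8 + \left(3 + 6 Z\right) = -5 + 6 Z$)
$s{\left(T,R \right)} = -5 + 6 T - 2 R T$ ($s{\left(T,R \right)} = - 2 T R + \left(-5 + 6 T\right) = - 2 R T + \left(-5 + 6 T\right) = -5 + 6 T - 2 R T$)
$s{\left(U{\left(-2 \right)},S \right)} - 376 = \left(-5 + 6 \left(-2\right) - \left(-4\right) \left(-2\right)\right) - 376 = \left(-5 - 12 - 8\right) - 376 = -25 - 376 = -401$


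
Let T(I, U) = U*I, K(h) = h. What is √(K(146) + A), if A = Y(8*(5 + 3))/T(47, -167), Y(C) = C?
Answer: √8994090610/7849 ≈ 12.083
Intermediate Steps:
T(I, U) = I*U
A = -64/7849 (A = (8*(5 + 3))/((47*(-167))) = (8*8)/(-7849) = 64*(-1/7849) = -64/7849 ≈ -0.0081539)
√(K(146) + A) = √(146 - 64/7849) = √(1145890/7849) = √8994090610/7849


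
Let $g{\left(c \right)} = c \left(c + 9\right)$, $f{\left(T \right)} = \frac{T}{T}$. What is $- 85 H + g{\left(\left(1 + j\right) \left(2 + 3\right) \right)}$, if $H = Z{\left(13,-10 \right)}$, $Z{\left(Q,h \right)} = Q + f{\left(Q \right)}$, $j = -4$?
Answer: $-1100$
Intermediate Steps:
$f{\left(T \right)} = 1$
$g{\left(c \right)} = c \left(9 + c\right)$
$Z{\left(Q,h \right)} = 1 + Q$ ($Z{\left(Q,h \right)} = Q + 1 = 1 + Q$)
$H = 14$ ($H = 1 + 13 = 14$)
$- 85 H + g{\left(\left(1 + j\right) \left(2 + 3\right) \right)} = \left(-85\right) 14 + \left(1 - 4\right) \left(2 + 3\right) \left(9 + \left(1 - 4\right) \left(2 + 3\right)\right) = -1190 + \left(-3\right) 5 \left(9 - 15\right) = -1190 - 15 \left(9 - 15\right) = -1190 - -90 = -1190 + 90 = -1100$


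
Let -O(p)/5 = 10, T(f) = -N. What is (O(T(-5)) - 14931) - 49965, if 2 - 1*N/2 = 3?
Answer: -64946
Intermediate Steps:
N = -2 (N = 4 - 2*3 = 4 - 6 = -2)
T(f) = 2 (T(f) = -1*(-2) = 2)
O(p) = -50 (O(p) = -5*10 = -50)
(O(T(-5)) - 14931) - 49965 = (-50 - 14931) - 49965 = -14981 - 49965 = -64946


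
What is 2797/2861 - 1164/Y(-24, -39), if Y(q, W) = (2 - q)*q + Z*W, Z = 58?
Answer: 1900391/1376141 ≈ 1.3810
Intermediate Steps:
Y(q, W) = 58*W + q*(2 - q) (Y(q, W) = (2 - q)*q + 58*W = q*(2 - q) + 58*W = 58*W + q*(2 - q))
2797/2861 - 1164/Y(-24, -39) = 2797/2861 - 1164/(-1*(-24)**2 + 2*(-24) + 58*(-39)) = 2797*(1/2861) - 1164/(-1*576 - 48 - 2262) = 2797/2861 - 1164/(-576 - 48 - 2262) = 2797/2861 - 1164/(-2886) = 2797/2861 - 1164*(-1/2886) = 2797/2861 + 194/481 = 1900391/1376141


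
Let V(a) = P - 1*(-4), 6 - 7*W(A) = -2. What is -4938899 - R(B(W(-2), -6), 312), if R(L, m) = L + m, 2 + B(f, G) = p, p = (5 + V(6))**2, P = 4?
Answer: -4939378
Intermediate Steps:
W(A) = 8/7 (W(A) = 6/7 - 1/7*(-2) = 6/7 + 2/7 = 8/7)
V(a) = 8 (V(a) = 4 - 1*(-4) = 4 + 4 = 8)
p = 169 (p = (5 + 8)**2 = 13**2 = 169)
B(f, G) = 167 (B(f, G) = -2 + 169 = 167)
-4938899 - R(B(W(-2), -6), 312) = -4938899 - (167 + 312) = -4938899 - 1*479 = -4938899 - 479 = -4939378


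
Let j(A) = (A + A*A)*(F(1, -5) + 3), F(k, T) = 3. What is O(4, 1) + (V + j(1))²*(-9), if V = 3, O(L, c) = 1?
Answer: -2024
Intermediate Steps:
j(A) = 6*A + 6*A² (j(A) = (A + A*A)*(3 + 3) = (A + A²)*6 = 6*A + 6*A²)
O(4, 1) + (V + j(1))²*(-9) = 1 + (3 + 6*1*(1 + 1))²*(-9) = 1 + (3 + 6*1*2)²*(-9) = 1 + (3 + 12)²*(-9) = 1 + 15²*(-9) = 1 + 225*(-9) = 1 - 2025 = -2024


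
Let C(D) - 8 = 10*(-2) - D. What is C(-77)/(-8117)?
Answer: -65/8117 ≈ -0.0080079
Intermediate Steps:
C(D) = -12 - D (C(D) = 8 + (10*(-2) - D) = 8 + (-20 - D) = -12 - D)
C(-77)/(-8117) = (-12 - 1*(-77))/(-8117) = (-12 + 77)*(-1/8117) = 65*(-1/8117) = -65/8117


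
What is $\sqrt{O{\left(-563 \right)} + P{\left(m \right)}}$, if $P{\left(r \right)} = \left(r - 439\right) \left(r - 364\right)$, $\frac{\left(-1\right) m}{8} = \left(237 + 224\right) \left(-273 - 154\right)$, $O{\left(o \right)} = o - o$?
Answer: $6 \sqrt{68851529579} \approx 1.5744 \cdot 10^{6}$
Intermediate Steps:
$O{\left(o \right)} = 0$
$m = 1574776$ ($m = - 8 \left(237 + 224\right) \left(-273 - 154\right) = - 8 \cdot 461 \left(-427\right) = \left(-8\right) \left(-196847\right) = 1574776$)
$P{\left(r \right)} = \left(-439 + r\right) \left(-364 + r\right)$
$\sqrt{O{\left(-563 \right)} + P{\left(m \right)}} = \sqrt{0 + \left(159796 + 1574776^{2} - 1264545128\right)} = \sqrt{0 + \left(159796 + 2479919450176 - 1264545128\right)} = \sqrt{0 + 2478655064844} = \sqrt{2478655064844} = 6 \sqrt{68851529579}$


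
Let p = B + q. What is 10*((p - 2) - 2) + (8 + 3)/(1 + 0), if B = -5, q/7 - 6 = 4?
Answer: 621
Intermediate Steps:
q = 70 (q = 42 + 7*4 = 42 + 28 = 70)
p = 65 (p = -5 + 70 = 65)
10*((p - 2) - 2) + (8 + 3)/(1 + 0) = 10*((65 - 2) - 2) + (8 + 3)/(1 + 0) = 10*(63 - 2) + 11/1 = 10*61 + 11*1 = 610 + 11 = 621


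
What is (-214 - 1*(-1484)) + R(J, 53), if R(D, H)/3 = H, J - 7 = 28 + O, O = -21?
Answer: 1429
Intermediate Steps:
J = 14 (J = 7 + (28 - 21) = 7 + 7 = 14)
R(D, H) = 3*H
(-214 - 1*(-1484)) + R(J, 53) = (-214 - 1*(-1484)) + 3*53 = (-214 + 1484) + 159 = 1270 + 159 = 1429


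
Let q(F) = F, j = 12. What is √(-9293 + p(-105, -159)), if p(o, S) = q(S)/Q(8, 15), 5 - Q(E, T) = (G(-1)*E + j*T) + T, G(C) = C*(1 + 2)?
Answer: I*√256051514/166 ≈ 96.395*I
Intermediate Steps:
G(C) = 3*C (G(C) = C*3 = 3*C)
Q(E, T) = 5 - 13*T + 3*E (Q(E, T) = 5 - (((3*(-1))*E + 12*T) + T) = 5 - ((-3*E + 12*T) + T) = 5 - (-3*E + 13*T) = 5 + (-13*T + 3*E) = 5 - 13*T + 3*E)
p(o, S) = -S/166 (p(o, S) = S/(5 - 13*15 + 3*8) = S/(5 - 195 + 24) = S/(-166) = S*(-1/166) = -S/166)
√(-9293 + p(-105, -159)) = √(-9293 - 1/166*(-159)) = √(-9293 + 159/166) = √(-1542479/166) = I*√256051514/166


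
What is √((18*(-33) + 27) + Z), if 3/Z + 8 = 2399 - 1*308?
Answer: I*√2460143814/2083 ≈ 23.812*I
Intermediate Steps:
Z = 3/2083 (Z = 3/(-8 + (2399 - 1*308)) = 3/(-8 + (2399 - 308)) = 3/(-8 + 2091) = 3/2083 ≈ 0.0014402)
√((18*(-33) + 27) + Z) = √((18*(-33) + 27) + 3/2083) = √((-594 + 27) + 3/2083) = √(-567 + 3/2083) = √(-1181058/2083) = I*√2460143814/2083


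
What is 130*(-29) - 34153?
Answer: -37923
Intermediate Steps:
130*(-29) - 34153 = -3770 - 34153 = -37923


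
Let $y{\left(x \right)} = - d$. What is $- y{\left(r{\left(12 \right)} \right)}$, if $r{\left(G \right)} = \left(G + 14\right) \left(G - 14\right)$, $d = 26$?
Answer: $26$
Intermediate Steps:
$r{\left(G \right)} = \left(-14 + G\right) \left(14 + G\right)$ ($r{\left(G \right)} = \left(14 + G\right) \left(-14 + G\right) = \left(-14 + G\right) \left(14 + G\right)$)
$y{\left(x \right)} = -26$ ($y{\left(x \right)} = \left(-1\right) 26 = -26$)
$- y{\left(r{\left(12 \right)} \right)} = \left(-1\right) \left(-26\right) = 26$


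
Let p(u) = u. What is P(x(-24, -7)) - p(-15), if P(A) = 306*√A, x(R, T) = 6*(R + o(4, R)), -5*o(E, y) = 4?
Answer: 15 + 612*I*√930/5 ≈ 15.0 + 3732.7*I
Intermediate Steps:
o(E, y) = -⅘ (o(E, y) = -⅕*4 = -⅘)
x(R, T) = -24/5 + 6*R (x(R, T) = 6*(R - ⅘) = 6*(-⅘ + R) = -24/5 + 6*R)
P(x(-24, -7)) - p(-15) = 306*√(-24/5 + 6*(-24)) - 1*(-15) = 306*√(-24/5 - 144) + 15 = 306*√(-744/5) + 15 = 306*(2*I*√930/5) + 15 = 612*I*√930/5 + 15 = 15 + 612*I*√930/5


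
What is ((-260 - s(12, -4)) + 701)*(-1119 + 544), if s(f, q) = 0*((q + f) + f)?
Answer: -253575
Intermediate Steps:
s(f, q) = 0 (s(f, q) = 0*((f + q) + f) = 0*(q + 2*f) = 0)
((-260 - s(12, -4)) + 701)*(-1119 + 544) = ((-260 - 1*0) + 701)*(-1119 + 544) = ((-260 + 0) + 701)*(-575) = (-260 + 701)*(-575) = 441*(-575) = -253575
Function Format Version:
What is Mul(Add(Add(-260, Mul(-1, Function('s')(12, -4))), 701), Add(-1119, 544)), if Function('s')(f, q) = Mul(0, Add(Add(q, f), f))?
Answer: -253575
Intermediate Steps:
Function('s')(f, q) = 0 (Function('s')(f, q) = Mul(0, Add(Add(f, q), f)) = Mul(0, Add(q, Mul(2, f))) = 0)
Mul(Add(Add(-260, Mul(-1, Function('s')(12, -4))), 701), Add(-1119, 544)) = Mul(Add(Add(-260, Mul(-1, 0)), 701), Add(-1119, 544)) = Mul(Add(Add(-260, 0), 701), -575) = Mul(Add(-260, 701), -575) = Mul(441, -575) = -253575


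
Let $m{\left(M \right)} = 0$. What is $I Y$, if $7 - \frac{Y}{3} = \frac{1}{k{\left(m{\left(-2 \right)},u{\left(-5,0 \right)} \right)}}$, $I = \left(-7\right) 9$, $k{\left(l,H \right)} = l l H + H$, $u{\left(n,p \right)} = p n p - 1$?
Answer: $-1512$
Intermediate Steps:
$u{\left(n,p \right)} = -1 + n p^{2}$ ($u{\left(n,p \right)} = n p p - 1 = n p^{2} - 1 = -1 + n p^{2}$)
$k{\left(l,H \right)} = H + H l^{2}$ ($k{\left(l,H \right)} = l^{2} H + H = H l^{2} + H = H + H l^{2}$)
$I = -63$
$Y = 24$ ($Y = 21 - \frac{3}{\left(-1 - 5 \cdot 0^{2}\right) \left(1 + 0^{2}\right)} = 21 - \frac{3}{\left(-1 - 0\right) \left(1 + 0\right)} = 21 - \frac{3}{\left(-1 + 0\right) 1} = 21 - \frac{3}{\left(-1\right) 1} = 21 - \frac{3}{-1} = 21 - -3 = 21 + 3 = 24$)
$I Y = \left(-63\right) 24 = -1512$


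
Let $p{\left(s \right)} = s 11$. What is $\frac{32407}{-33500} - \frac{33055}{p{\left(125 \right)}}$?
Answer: $- \frac{837747}{33500} \approx -25.007$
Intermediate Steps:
$p{\left(s \right)} = 11 s$
$\frac{32407}{-33500} - \frac{33055}{p{\left(125 \right)}} = \frac{32407}{-33500} - \frac{33055}{11 \cdot 125} = 32407 \left(- \frac{1}{33500}\right) - \frac{33055}{1375} = - \frac{32407}{33500} - \frac{601}{25} = - \frac{837747}{33500}$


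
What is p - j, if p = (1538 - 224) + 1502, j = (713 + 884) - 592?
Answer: 1811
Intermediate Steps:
j = 1005 (j = 1597 - 592 = 1005)
p = 2816 (p = 1314 + 1502 = 2816)
p - j = 2816 - 1*1005 = 2816 - 1005 = 1811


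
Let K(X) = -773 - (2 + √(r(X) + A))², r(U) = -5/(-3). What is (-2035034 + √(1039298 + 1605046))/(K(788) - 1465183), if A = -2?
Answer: 26849499878658/19341339698689 - 79161822*√73454/19341339698689 - 24420408*I*√3/19341339698689 + 72*I*√220362/19341339698689 ≈ 1.3871 - 2.1851e-6*I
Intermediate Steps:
r(U) = 5/3 (r(U) = -5*(-⅓) = 5/3)
K(X) = -773 - (2 + I*√3/3)² (K(X) = -773 - (2 + √(5/3 - 2))² = -773 - (2 + √(-⅓))² = -773 - (2 + I*√3/3)²)
(-2035034 + √(1039298 + 1605046))/(K(788) - 1465183) = (-2035034 + √(1039298 + 1605046))/((-2330/3 - 4*I*√3/3) - 1465183) = (-2035034 + √2644344)/(-4397879/3 - 4*I*√3/3) = (-2035034 + 6*√73454)/(-4397879/3 - 4*I*√3/3)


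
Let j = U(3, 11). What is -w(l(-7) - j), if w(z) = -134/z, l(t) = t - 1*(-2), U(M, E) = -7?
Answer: 67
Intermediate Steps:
j = -7
l(t) = 2 + t (l(t) = t + 2 = 2 + t)
-w(l(-7) - j) = -(-134)/((2 - 7) - 1*(-7)) = -(-134)/(-5 + 7) = -(-134)/2 = -1*(-67) = 67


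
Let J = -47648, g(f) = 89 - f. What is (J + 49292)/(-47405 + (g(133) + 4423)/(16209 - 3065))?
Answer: -7202912/207695647 ≈ -0.034680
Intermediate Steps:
(J + 49292)/(-47405 + (g(133) + 4423)/(16209 - 3065)) = (-47648 + 49292)/(-47405 + ((89 - 1*133) + 4423)/(16209 - 3065)) = 1644/(-47405 + ((89 - 133) + 4423)/13144) = 1644/(-47405 + (-44 + 4423)*(1/13144)) = 1644/(-47405 + 4379*(1/13144)) = 1644/(-47405 + 4379/13144) = 1644/(-623086941/13144) = 1644*(-13144/623086941) = -7202912/207695647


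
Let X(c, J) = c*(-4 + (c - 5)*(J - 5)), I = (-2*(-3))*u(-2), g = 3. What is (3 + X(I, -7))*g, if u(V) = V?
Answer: -7191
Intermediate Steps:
I = -12 (I = -2*(-3)*(-2) = 6*(-2) = -12)
X(c, J) = c*(-4 + (-5 + J)*(-5 + c)) (X(c, J) = c*(-4 + (-5 + c)*(-5 + J)) = c*(-4 + (-5 + J)*(-5 + c)))
(3 + X(I, -7))*g = (3 - 12*(21 - 5*(-7) - 5*(-12) - 7*(-12)))*3 = (3 - 12*(21 + 35 + 60 + 84))*3 = (3 - 12*200)*3 = (3 - 2400)*3 = -2397*3 = -7191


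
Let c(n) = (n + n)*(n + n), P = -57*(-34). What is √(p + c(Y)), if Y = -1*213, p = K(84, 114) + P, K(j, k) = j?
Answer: √183498 ≈ 428.37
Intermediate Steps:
P = 1938
p = 2022 (p = 84 + 1938 = 2022)
Y = -213
c(n) = 4*n² (c(n) = (2*n)*(2*n) = 4*n²)
√(p + c(Y)) = √(2022 + 4*(-213)²) = √(2022 + 4*45369) = √(2022 + 181476) = √183498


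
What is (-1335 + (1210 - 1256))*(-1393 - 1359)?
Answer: 3800512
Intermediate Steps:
(-1335 + (1210 - 1256))*(-1393 - 1359) = (-1335 - 46)*(-2752) = -1381*(-2752) = 3800512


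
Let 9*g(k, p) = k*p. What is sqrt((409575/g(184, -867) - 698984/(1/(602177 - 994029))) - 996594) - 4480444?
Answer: -4480444 + sqrt(669979045301732954)/1564 ≈ -3.9571e+6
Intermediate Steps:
g(k, p) = k*p/9 (g(k, p) = (k*p)/9 = k*p/9)
sqrt((409575/g(184, -867) - 698984/(1/(602177 - 994029))) - 996594) - 4480444 = sqrt((409575/(((1/9)*184*(-867))) - 698984/(1/(602177 - 994029))) - 996594) - 4480444 = sqrt((409575/(-53176/3) - 698984/(1/(-391852))) - 996594) - 4480444 = sqrt((409575*(-3/53176) - 698984/(-1/391852)) - 996594) - 4480444 = sqrt((-1228725/53176 - 698984*(-391852)) - 996594) - 4480444 = sqrt((-1228725/53176 + 273898278368) - 996594) - 4480444 = sqrt(14564814849268043/53176 - 996594) - 4480444 = sqrt(14564761854385499/53176) - 4480444 = sqrt(669979045301732954)/1564 - 4480444 = -4480444 + sqrt(669979045301732954)/1564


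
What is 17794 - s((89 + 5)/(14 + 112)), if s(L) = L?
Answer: 1120975/63 ≈ 17793.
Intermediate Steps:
17794 - s((89 + 5)/(14 + 112)) = 17794 - (89 + 5)/(14 + 112) = 17794 - 94/126 = 17794 - 1*47/63 = 17794 - 47/63 = 1120975/63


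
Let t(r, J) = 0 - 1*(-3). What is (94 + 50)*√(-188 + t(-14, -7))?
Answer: 144*I*√185 ≈ 1958.6*I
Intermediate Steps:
t(r, J) = 3 (t(r, J) = 0 + 3 = 3)
(94 + 50)*√(-188 + t(-14, -7)) = (94 + 50)*√(-188 + 3) = 144*√(-185) = 144*(I*√185) = 144*I*√185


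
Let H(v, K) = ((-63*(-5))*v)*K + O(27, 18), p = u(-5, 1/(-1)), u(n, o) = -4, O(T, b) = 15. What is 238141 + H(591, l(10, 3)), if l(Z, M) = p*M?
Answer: -1995824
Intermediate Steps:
p = -4
l(Z, M) = -4*M
H(v, K) = 15 + 315*K*v (H(v, K) = ((-63*(-5))*v)*K + 15 = (315*v)*K + 15 = 315*K*v + 15 = 15 + 315*K*v)
238141 + H(591, l(10, 3)) = 238141 + (15 + 315*(-4*3)*591) = 238141 + (15 + 315*(-12)*591) = 238141 + (15 - 2233980) = 238141 - 2233965 = -1995824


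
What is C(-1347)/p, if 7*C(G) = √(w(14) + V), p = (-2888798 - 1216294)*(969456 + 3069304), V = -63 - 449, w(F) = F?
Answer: -I*√498/116056369561440 ≈ -1.9229e-13*I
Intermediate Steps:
V = -512
p = -16579481365920 (p = -4105092*4038760 = -16579481365920)
C(G) = I*√498/7 (C(G) = √(14 - 512)/7 = √(-498)/7 = (I*√498)/7 = I*√498/7)
C(-1347)/p = (I*√498/7)/(-16579481365920) = (I*√498/7)*(-1/16579481365920) = -I*√498/116056369561440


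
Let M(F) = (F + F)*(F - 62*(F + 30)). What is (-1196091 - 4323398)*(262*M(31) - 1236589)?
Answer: 343134670397337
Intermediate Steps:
M(F) = 2*F*(-1860 - 61*F) (M(F) = (2*F)*(F - 62*(30 + F)) = (2*F)*(F + (-1860 - 62*F)) = (2*F)*(-1860 - 61*F) = 2*F*(-1860 - 61*F))
(-1196091 - 4323398)*(262*M(31) - 1236589) = (-1196091 - 4323398)*(262*(-2*31*(1860 + 61*31)) - 1236589) = -5519489*(262*(-2*31*(1860 + 1891)) - 1236589) = -5519489*(262*(-2*31*3751) - 1236589) = -5519489*(262*(-232562) - 1236589) = -5519489*(-60931244 - 1236589) = -5519489*(-62167833) = 343134670397337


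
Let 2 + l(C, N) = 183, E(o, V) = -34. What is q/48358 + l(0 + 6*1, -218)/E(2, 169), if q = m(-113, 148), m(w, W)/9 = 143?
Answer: -2177260/411043 ≈ -5.2969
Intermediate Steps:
l(C, N) = 181 (l(C, N) = -2 + 183 = 181)
m(w, W) = 1287 (m(w, W) = 9*143 = 1287)
q = 1287
q/48358 + l(0 + 6*1, -218)/E(2, 169) = 1287/48358 + 181/(-34) = 1287*(1/48358) + 181*(-1/34) = 1287/48358 - 181/34 = -2177260/411043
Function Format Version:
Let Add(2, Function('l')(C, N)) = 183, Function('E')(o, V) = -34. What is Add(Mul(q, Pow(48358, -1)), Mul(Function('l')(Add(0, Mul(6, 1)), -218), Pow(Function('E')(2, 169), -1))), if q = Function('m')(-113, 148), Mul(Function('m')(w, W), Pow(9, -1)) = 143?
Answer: Rational(-2177260, 411043) ≈ -5.2969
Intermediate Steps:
Function('l')(C, N) = 181 (Function('l')(C, N) = Add(-2, 183) = 181)
Function('m')(w, W) = 1287 (Function('m')(w, W) = Mul(9, 143) = 1287)
q = 1287
Add(Mul(q, Pow(48358, -1)), Mul(Function('l')(Add(0, Mul(6, 1)), -218), Pow(Function('E')(2, 169), -1))) = Add(Mul(1287, Pow(48358, -1)), Mul(181, Pow(-34, -1))) = Add(Mul(1287, Rational(1, 48358)), Mul(181, Rational(-1, 34))) = Add(Rational(1287, 48358), Rational(-181, 34)) = Rational(-2177260, 411043)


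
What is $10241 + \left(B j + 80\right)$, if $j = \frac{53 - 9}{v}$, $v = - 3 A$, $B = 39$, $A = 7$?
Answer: $\frac{71675}{7} \approx 10239.0$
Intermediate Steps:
$v = -21$ ($v = \left(-3\right) 7 = -21$)
$j = - \frac{44}{21}$ ($j = \frac{53 - 9}{-21} = 44 \left(- \frac{1}{21}\right) = - \frac{44}{21} \approx -2.0952$)
$10241 + \left(B j + 80\right) = 10241 + \left(39 \left(- \frac{44}{21}\right) + 80\right) = 10241 + \left(- \frac{572}{7} + 80\right) = 10241 - \frac{12}{7} = \frac{71675}{7}$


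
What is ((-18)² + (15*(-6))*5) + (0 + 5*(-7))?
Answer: -161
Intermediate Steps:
((-18)² + (15*(-6))*5) + (0 + 5*(-7)) = (324 - 90*5) + (0 - 35) = (324 - 450) - 35 = -126 - 35 = -161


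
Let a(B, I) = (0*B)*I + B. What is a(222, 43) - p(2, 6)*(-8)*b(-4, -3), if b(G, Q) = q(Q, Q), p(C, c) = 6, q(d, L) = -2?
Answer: 126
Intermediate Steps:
b(G, Q) = -2
a(B, I) = B (a(B, I) = 0*I + B = 0 + B = B)
a(222, 43) - p(2, 6)*(-8)*b(-4, -3) = 222 - 6*(-8)*(-2) = 222 - (-48)*(-2) = 222 - 1*96 = 222 - 96 = 126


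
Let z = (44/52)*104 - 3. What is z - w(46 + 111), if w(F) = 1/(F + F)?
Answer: 26689/314 ≈ 84.997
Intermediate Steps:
w(F) = 1/(2*F)
z = 85 (z = (44*(1/52))*104 - 3 = (11/13)*104 - 3 = 88 - 3 = 85)
z - w(46 + 111) = 85 - 1/(2*(46 + 111)) = 85 - 1/(2*157) = 85 - 1*1/314 = 85 - 1/314 = 26689/314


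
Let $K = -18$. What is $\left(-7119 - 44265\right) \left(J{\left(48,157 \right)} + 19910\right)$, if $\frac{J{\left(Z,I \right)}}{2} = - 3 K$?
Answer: $-1028604912$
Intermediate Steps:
$J{\left(Z,I \right)} = 108$ ($J{\left(Z,I \right)} = 2 \left(\left(-3\right) \left(-18\right)\right) = 2 \cdot 54 = 108$)
$\left(-7119 - 44265\right) \left(J{\left(48,157 \right)} + 19910\right) = \left(-7119 - 44265\right) \left(108 + 19910\right) = \left(-51384\right) 20018 = -1028604912$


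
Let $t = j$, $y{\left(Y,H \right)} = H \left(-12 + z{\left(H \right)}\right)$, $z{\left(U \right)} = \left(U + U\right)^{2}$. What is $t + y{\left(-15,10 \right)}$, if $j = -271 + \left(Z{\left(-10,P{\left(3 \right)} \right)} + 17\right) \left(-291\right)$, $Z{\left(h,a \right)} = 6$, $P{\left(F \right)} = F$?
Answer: $-3084$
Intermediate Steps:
$z{\left(U \right)} = 4 U^{2}$ ($z{\left(U \right)} = \left(2 U\right)^{2} = 4 U^{2}$)
$y{\left(Y,H \right)} = H \left(-12 + 4 H^{2}\right)$
$j = -6964$ ($j = -271 + \left(6 + 17\right) \left(-291\right) = -271 + 23 \left(-291\right) = -271 - 6693 = -6964$)
$t = -6964$
$t + y{\left(-15,10 \right)} = -6964 + 4 \cdot 10 \left(-3 + 10^{2}\right) = -6964 + 4 \cdot 10 \left(-3 + 100\right) = -6964 + 4 \cdot 10 \cdot 97 = -6964 + 3880 = -3084$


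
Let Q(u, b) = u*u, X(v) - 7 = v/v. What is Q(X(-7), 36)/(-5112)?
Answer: -8/639 ≈ -0.012520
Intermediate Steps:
X(v) = 8 (X(v) = 7 + v/v = 7 + 1 = 8)
Q(u, b) = u²
Q(X(-7), 36)/(-5112) = 8²/(-5112) = 64*(-1/5112) = -8/639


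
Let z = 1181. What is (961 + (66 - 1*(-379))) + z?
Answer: 2587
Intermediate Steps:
(961 + (66 - 1*(-379))) + z = (961 + (66 - 1*(-379))) + 1181 = (961 + (66 + 379)) + 1181 = (961 + 445) + 1181 = 1406 + 1181 = 2587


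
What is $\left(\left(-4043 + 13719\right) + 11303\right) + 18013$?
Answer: $38992$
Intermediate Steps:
$\left(\left(-4043 + 13719\right) + 11303\right) + 18013 = \left(9676 + 11303\right) + 18013 = 20979 + 18013 = 38992$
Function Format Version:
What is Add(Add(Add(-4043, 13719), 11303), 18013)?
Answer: 38992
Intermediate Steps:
Add(Add(Add(-4043, 13719), 11303), 18013) = Add(Add(9676, 11303), 18013) = Add(20979, 18013) = 38992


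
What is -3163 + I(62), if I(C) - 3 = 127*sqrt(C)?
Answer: -3160 + 127*sqrt(62) ≈ -2160.0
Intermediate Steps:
I(C) = 3 + 127*sqrt(C)
-3163 + I(62) = -3163 + (3 + 127*sqrt(62)) = -3160 + 127*sqrt(62)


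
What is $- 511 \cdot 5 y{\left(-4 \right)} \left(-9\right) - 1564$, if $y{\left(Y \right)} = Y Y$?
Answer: $366356$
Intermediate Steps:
$y{\left(Y \right)} = Y^{2}$
$- 511 \cdot 5 y{\left(-4 \right)} \left(-9\right) - 1564 = - 511 \cdot 5 \left(-4\right)^{2} \left(-9\right) - 1564 = - 511 \cdot 5 \cdot 16 \left(-9\right) - 1564 = - 511 \cdot 80 \left(-9\right) - 1564 = \left(-511\right) \left(-720\right) - 1564 = 367920 - 1564 = 366356$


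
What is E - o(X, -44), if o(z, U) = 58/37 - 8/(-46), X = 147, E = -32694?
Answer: -27824076/851 ≈ -32696.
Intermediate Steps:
o(z, U) = 1482/851 (o(z, U) = 58*(1/37) - 8*(-1/46) = 58/37 + 4/23 = 1482/851)
E - o(X, -44) = -32694 - 1*1482/851 = -32694 - 1482/851 = -27824076/851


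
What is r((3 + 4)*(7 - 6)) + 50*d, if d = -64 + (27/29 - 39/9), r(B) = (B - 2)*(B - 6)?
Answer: -292765/87 ≈ -3365.1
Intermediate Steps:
r(B) = (-6 + B)*(-2 + B) (r(B) = (-2 + B)*(-6 + B) = (-6 + B)*(-2 + B))
d = -5864/87 (d = -64 + (27*(1/29) - 39*⅑) = -64 + (27/29 - 13/3) = -64 - 296/87 = -5864/87 ≈ -67.402)
r((3 + 4)*(7 - 6)) + 50*d = (12 + ((3 + 4)*(7 - 6))² - 8*(3 + 4)*(7 - 6)) + 50*(-5864/87) = (12 + (7*1)² - 56) - 293200/87 = (12 + 7² - 8*7) - 293200/87 = (12 + 49 - 56) - 293200/87 = 5 - 293200/87 = -292765/87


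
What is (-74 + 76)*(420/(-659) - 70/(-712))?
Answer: -126455/117302 ≈ -1.0780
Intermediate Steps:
(-74 + 76)*(420/(-659) - 70/(-712)) = 2*(420*(-1/659) - 70*(-1/712)) = 2*(-420/659 + 35/356) = 2*(-126455/234604) = -126455/117302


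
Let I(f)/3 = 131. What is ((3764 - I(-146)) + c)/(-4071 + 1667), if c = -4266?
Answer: 895/2404 ≈ 0.37230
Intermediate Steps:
I(f) = 393 (I(f) = 3*131 = 393)
((3764 - I(-146)) + c)/(-4071 + 1667) = ((3764 - 1*393) - 4266)/(-4071 + 1667) = ((3764 - 393) - 4266)/(-2404) = (3371 - 4266)*(-1/2404) = -895*(-1/2404) = 895/2404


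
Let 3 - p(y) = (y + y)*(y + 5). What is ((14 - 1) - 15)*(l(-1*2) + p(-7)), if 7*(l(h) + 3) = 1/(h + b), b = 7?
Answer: 1958/35 ≈ 55.943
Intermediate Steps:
p(y) = 3 - 2*y*(5 + y) (p(y) = 3 - (y + y)*(y + 5) = 3 - 2*y*(5 + y))
l(h) = -3 + 1/(7*(7 + h)) (l(h) = -3 + 1/(7*(h + 7)) = -3 + 1/(7*(7 + h)))
((14 - 1) - 15)*(l(-1*2) + p(-7)) = ((14 - 1) - 15)*((-146 - (-21)*2)/(7*(7 - 1*2)) + (3 - 10*(-7) - 2*(-7)²)) = (13 - 15)*((-146 - 21*(-2))/(7*(7 - 2)) + (3 + 70 - 2*49)) = -2*((⅐)*(-146 + 42)/5 + (3 + 70 - 98)) = -2*((⅐)*(⅕)*(-104) - 25) = -2*(-104/35 - 25) = -2*(-979/35) = 1958/35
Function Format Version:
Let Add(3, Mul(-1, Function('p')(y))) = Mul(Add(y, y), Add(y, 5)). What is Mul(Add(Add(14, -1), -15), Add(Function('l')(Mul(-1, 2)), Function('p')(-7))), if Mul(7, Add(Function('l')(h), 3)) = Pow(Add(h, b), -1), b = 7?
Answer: Rational(1958, 35) ≈ 55.943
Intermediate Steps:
Function('p')(y) = Add(3, Mul(-2, y, Add(5, y))) (Function('p')(y) = Add(3, Mul(-1, Mul(Add(y, y), Add(y, 5)))) = Add(3, Mul(-1, Mul(Mul(2, y), Add(5, y)))) = Add(3, Mul(-1, Mul(2, y, Add(5, y)))) = Add(3, Mul(-2, y, Add(5, y))))
Function('l')(h) = Add(-3, Mul(Rational(1, 7), Pow(Add(7, h), -1))) (Function('l')(h) = Add(-3, Mul(Rational(1, 7), Pow(Add(h, 7), -1))) = Add(-3, Mul(Rational(1, 7), Pow(Add(7, h), -1))))
Mul(Add(Add(14, -1), -15), Add(Function('l')(Mul(-1, 2)), Function('p')(-7))) = Mul(Add(Add(14, -1), -15), Add(Mul(Rational(1, 7), Pow(Add(7, Mul(-1, 2)), -1), Add(-146, Mul(-21, Mul(-1, 2)))), Add(3, Mul(-10, -7), Mul(-2, Pow(-7, 2))))) = Mul(Add(13, -15), Add(Mul(Rational(1, 7), Pow(Add(7, -2), -1), Add(-146, Mul(-21, -2))), Add(3, 70, Mul(-2, 49)))) = Mul(-2, Add(Mul(Rational(1, 7), Pow(5, -1), Add(-146, 42)), Add(3, 70, -98))) = Mul(-2, Add(Mul(Rational(1, 7), Rational(1, 5), -104), -25)) = Mul(-2, Add(Rational(-104, 35), -25)) = Mul(-2, Rational(-979, 35)) = Rational(1958, 35)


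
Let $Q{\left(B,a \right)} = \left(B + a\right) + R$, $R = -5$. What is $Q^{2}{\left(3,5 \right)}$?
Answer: $9$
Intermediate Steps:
$Q{\left(B,a \right)} = -5 + B + a$ ($Q{\left(B,a \right)} = \left(B + a\right) - 5 = -5 + B + a$)
$Q^{2}{\left(3,5 \right)} = \left(-5 + 3 + 5\right)^{2} = 3^{2} = 9$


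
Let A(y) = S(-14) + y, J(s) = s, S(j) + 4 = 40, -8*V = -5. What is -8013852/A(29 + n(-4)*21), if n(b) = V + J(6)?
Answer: -64110816/1633 ≈ -39260.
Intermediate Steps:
V = 5/8 (V = -⅛*(-5) = 5/8 ≈ 0.62500)
S(j) = 36 (S(j) = -4 + 40 = 36)
n(b) = 53/8 (n(b) = 5/8 + 6 = 53/8)
A(y) = 36 + y
-8013852/A(29 + n(-4)*21) = -8013852/(36 + (29 + (53/8)*21)) = -8013852/(36 + (29 + 1113/8)) = -8013852/(36 + 1345/8) = -8013852/1633/8 = -8013852*8/1633 = -64110816/1633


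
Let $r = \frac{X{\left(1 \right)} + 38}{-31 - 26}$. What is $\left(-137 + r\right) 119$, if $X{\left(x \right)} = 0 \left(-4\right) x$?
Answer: $- \frac{49147}{3} \approx -16382.0$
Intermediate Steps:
$X{\left(x \right)} = 0$ ($X{\left(x \right)} = 0 x = 0$)
$r = - \frac{2}{3}$ ($r = \frac{0 + 38}{-31 - 26} = \frac{38}{-57} = 38 \left(- \frac{1}{57}\right) = - \frac{2}{3} \approx -0.66667$)
$\left(-137 + r\right) 119 = \left(-137 - \frac{2}{3}\right) 119 = \left(- \frac{413}{3}\right) 119 = - \frac{49147}{3}$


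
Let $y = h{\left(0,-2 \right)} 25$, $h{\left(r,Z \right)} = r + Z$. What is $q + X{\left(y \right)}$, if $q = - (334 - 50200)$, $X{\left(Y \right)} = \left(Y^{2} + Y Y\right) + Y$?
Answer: $54816$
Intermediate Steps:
$h{\left(r,Z \right)} = Z + r$
$y = -50$ ($y = \left(-2 + 0\right) 25 = \left(-2\right) 25 = -50$)
$X{\left(Y \right)} = Y + 2 Y^{2}$ ($X{\left(Y \right)} = \left(Y^{2} + Y^{2}\right) + Y = 2 Y^{2} + Y = Y + 2 Y^{2}$)
$q = 49866$ ($q = - (334 - 50200) = \left(-1\right) \left(-49866\right) = 49866$)
$q + X{\left(y \right)} = 49866 - 50 \left(1 + 2 \left(-50\right)\right) = 49866 - 50 \left(1 - 100\right) = 49866 - -4950 = 49866 + 4950 = 54816$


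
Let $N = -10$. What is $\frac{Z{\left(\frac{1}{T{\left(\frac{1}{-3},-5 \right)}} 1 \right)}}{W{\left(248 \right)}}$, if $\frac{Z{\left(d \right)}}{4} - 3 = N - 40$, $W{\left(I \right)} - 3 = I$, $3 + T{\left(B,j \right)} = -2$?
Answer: $- \frac{188}{251} \approx -0.749$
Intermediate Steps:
$T{\left(B,j \right)} = -5$ ($T{\left(B,j \right)} = -3 - 2 = -5$)
$W{\left(I \right)} = 3 + I$
$Z{\left(d \right)} = -188$ ($Z{\left(d \right)} = 12 + 4 \left(-10 - 40\right) = 12 + 4 \left(-50\right) = 12 - 200 = -188$)
$\frac{Z{\left(\frac{1}{T{\left(\frac{1}{-3},-5 \right)}} 1 \right)}}{W{\left(248 \right)}} = - \frac{188}{3 + 248} = - \frac{188}{251}$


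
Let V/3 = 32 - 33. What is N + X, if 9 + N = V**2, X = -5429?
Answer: -5429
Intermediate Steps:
V = -3 (V = 3*(32 - 33) = 3*(-1) = -3)
N = 0 (N = -9 + (-3)**2 = -9 + 9 = 0)
N + X = 0 - 5429 = -5429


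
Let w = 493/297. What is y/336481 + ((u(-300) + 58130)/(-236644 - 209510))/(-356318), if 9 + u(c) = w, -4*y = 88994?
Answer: -262613680095056786/3971728534635145251 ≈ -0.066121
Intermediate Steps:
y = -44497/2 (y = -1/4*88994 = -44497/2 ≈ -22249.)
w = 493/297 (w = 493*(1/297) = 493/297 ≈ 1.6599)
u(c) = -2180/297 (u(c) = -9 + 493/297 = -2180/297)
y/336481 + ((u(-300) + 58130)/(-236644 - 209510))/(-356318) = -44497/2/336481 + ((-2180/297 + 58130)/(-236644 - 209510))/(-356318) = -44497/2*1/336481 + ((17262430/297)/(-446154))*(-1/356318) = -44497/672962 + ((17262430/297)*(-1/446154))*(-1/356318) = -44497/672962 - 8631215/66253869*(-1/356318) = -44497/672962 + 8631215/23607446094342 = -262613680095056786/3971728534635145251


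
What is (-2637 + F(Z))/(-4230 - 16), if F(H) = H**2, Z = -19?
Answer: 1138/2123 ≈ 0.53603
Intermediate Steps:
(-2637 + F(Z))/(-4230 - 16) = (-2637 + (-19)**2)/(-4230 - 16) = (-2637 + 361)/(-4246) = -2276*(-1/4246) = 1138/2123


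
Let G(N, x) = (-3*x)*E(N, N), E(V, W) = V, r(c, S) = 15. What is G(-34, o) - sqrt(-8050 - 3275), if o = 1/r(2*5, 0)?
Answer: 34/5 - 5*I*sqrt(453) ≈ 6.8 - 106.42*I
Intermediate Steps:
o = 1/15 ≈ 0.066667
G(N, x) = -3*N*x (G(N, x) = (-3*x)*N = -3*N*x)
G(-34, o) - sqrt(-8050 - 3275) = -3*(-34)*1/15 - sqrt(-8050 - 3275) = 34/5 - sqrt(-11325) = 34/5 - 5*I*sqrt(453)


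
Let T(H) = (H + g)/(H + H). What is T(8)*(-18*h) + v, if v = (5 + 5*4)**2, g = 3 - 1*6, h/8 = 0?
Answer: 625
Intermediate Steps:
h = 0 (h = 8*0 = 0)
g = -3 (g = 3 - 6 = -3)
T(H) = (-3 + H)/(2*H) (T(H) = (H - 3)/(H + H) = (-3 + H)/((2*H)) = (-3 + H)*(1/(2*H)) = (-3 + H)/(2*H))
v = 625 (v = (5 + 20)**2 = 25**2 = 625)
T(8)*(-18*h) + v = ((1/2)*(-3 + 8)/8)*(-18*0) + 625 = ((1/2)*(1/8)*5)*0 + 625 = (5/16)*0 + 625 = 0 + 625 = 625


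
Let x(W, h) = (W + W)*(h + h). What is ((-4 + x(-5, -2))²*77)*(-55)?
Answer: -5488560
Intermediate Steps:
x(W, h) = 4*W*h (x(W, h) = (2*W)*(2*h) = 4*W*h)
((-4 + x(-5, -2))²*77)*(-55) = ((-4 + 4*(-5)*(-2))²*77)*(-55) = ((-4 + 40)²*77)*(-55) = (36²*77)*(-55) = (1296*77)*(-55) = 99792*(-55) = -5488560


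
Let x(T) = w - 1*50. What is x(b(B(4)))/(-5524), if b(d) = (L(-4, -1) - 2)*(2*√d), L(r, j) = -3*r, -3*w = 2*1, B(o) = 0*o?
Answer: 38/4143 ≈ 0.0091721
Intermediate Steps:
B(o) = 0
w = -⅔ (w = -2/3 = -⅓*2 = -⅔ ≈ -0.66667)
b(d) = 20*√d (b(d) = (-3*(-4) - 2)*(2*√d) = (12 - 2)*(2*√d) = 10*(2*√d) = 20*√d)
x(T) = -152/3 (x(T) = -⅔ - 1*50 = -⅔ - 50 = -152/3)
x(b(B(4)))/(-5524) = -152/3/(-5524) = -152/3*(-1/5524) = 38/4143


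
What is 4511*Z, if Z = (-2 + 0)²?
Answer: 18044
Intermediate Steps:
Z = 4 (Z = (-2)² = 4)
4511*Z = 4511*4 = 18044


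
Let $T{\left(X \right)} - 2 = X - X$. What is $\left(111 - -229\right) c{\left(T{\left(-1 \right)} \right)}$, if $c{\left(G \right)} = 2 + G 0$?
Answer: $680$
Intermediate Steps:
$T{\left(X \right)} = 2$ ($T{\left(X \right)} = 2 + \left(X - X\right) = 2 + 0 = 2$)
$c{\left(G \right)} = 2$ ($c{\left(G \right)} = 2 + 0 = 2$)
$\left(111 - -229\right) c{\left(T{\left(-1 \right)} \right)} = \left(111 - -229\right) 2 = \left(111 + 229\right) 2 = 340 \cdot 2 = 680$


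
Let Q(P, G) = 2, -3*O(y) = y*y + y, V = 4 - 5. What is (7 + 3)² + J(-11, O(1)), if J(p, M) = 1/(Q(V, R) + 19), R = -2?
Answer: 2101/21 ≈ 100.05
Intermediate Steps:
V = -1
O(y) = -y/3 - y²/3 (O(y) = -(y*y + y)/3 = -(y² + y)/3 = -(y + y²)/3 = -y/3 - y²/3)
J(p, M) = 1/21 (J(p, M) = 1/(2 + 19) = 1/21)
(7 + 3)² + J(-11, O(1)) = (7 + 3)² + 1/21 = 10² + 1/21 = 100 + 1/21 = 2101/21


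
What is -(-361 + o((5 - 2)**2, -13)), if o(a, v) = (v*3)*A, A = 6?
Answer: 595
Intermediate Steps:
o(a, v) = 18*v (o(a, v) = (v*3)*6 = (3*v)*6 = 18*v)
-(-361 + o((5 - 2)**2, -13)) = -(-361 + 18*(-13)) = -(-361 - 234) = -1*(-595) = 595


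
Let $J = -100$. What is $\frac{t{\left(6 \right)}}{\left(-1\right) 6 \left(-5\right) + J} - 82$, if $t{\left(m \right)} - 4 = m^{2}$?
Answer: $- \frac{578}{7} \approx -82.571$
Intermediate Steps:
$t{\left(m \right)} = 4 + m^{2}$
$\frac{t{\left(6 \right)}}{\left(-1\right) 6 \left(-5\right) + J} - 82 = \frac{4 + 6^{2}}{\left(-1\right) 6 \left(-5\right) - 100} - 82 = \frac{4 + 36}{\left(-6\right) \left(-5\right) - 100} - 82 = \frac{40}{30 - 100} - 82 = \frac{40}{-70} - 82 = 40 \left(- \frac{1}{70}\right) - 82 = - \frac{4}{7} - 82 = - \frac{578}{7}$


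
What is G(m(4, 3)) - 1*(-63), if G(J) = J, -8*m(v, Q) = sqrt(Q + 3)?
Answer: 63 - sqrt(6)/8 ≈ 62.694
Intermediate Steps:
m(v, Q) = -sqrt(3 + Q)/8 (m(v, Q) = -sqrt(Q + 3)/8 = -sqrt(3 + Q)/8)
G(m(4, 3)) - 1*(-63) = -sqrt(3 + 3)/8 - 1*(-63) = -sqrt(6)/8 + 63 = 63 - sqrt(6)/8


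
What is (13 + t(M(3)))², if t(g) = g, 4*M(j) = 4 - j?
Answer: 2809/16 ≈ 175.56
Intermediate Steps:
M(j) = 1 - j/4 (M(j) = (4 - j)/4 = 1 - j/4)
(13 + t(M(3)))² = (13 + (1 - ¼*3))² = (13 + (1 - ¾))² = (13 + ¼)² = (53/4)² = 2809/16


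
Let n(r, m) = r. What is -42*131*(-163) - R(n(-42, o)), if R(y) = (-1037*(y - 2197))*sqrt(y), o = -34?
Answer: 896826 - 2321843*I*sqrt(42) ≈ 8.9683e+5 - 1.5047e+7*I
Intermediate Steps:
R(y) = sqrt(y)*(2278289 - 1037*y) (R(y) = (-1037*(-2197 + y))*sqrt(y) = (2278289 - 1037*y)*sqrt(y) = sqrt(y)*(2278289 - 1037*y))
-42*131*(-163) - R(n(-42, o)) = -42*131*(-163) - 1037*sqrt(-42)*(2197 - 1*(-42)) = -5502*(-163) - 1037*I*sqrt(42)*(2197 + 42) = 896826 - 1037*I*sqrt(42)*2239 = 896826 - 2321843*I*sqrt(42)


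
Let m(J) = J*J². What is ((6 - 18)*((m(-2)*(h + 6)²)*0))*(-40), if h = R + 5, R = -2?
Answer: 0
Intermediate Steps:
h = 3 (h = -2 + 5 = 3)
m(J) = J³
((6 - 18)*((m(-2)*(h + 6)²)*0))*(-40) = ((6 - 18)*(((-2)³*(3 + 6)²)*0))*(-40) = -12*(-8*9²)*0*(-40) = -12*(-8*81)*0*(-40) = -(-7776)*0*(-40) = -12*0*(-40) = 0*(-40) = 0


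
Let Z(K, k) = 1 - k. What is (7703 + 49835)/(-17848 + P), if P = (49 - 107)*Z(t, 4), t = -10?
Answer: -28769/8837 ≈ -3.2555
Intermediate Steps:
P = 174 (P = (49 - 107)*(1 - 1*4) = -58*(1 - 4) = -58*(-3) = 174)
(7703 + 49835)/(-17848 + P) = (7703 + 49835)/(-17848 + 174) = 57538/(-17674) = 57538*(-1/17674) = -28769/8837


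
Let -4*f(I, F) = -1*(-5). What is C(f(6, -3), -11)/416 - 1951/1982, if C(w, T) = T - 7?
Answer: -211823/206128 ≈ -1.0276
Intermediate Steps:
f(I, F) = -5/4 (f(I, F) = -(-1)*(-5)/4 = -¼*5 = -5/4)
C(w, T) = -7 + T
C(f(6, -3), -11)/416 - 1951/1982 = (-7 - 11)/416 - 1951/1982 = -18*1/416 - 1951*1/1982 = -9/208 - 1951/1982 = -211823/206128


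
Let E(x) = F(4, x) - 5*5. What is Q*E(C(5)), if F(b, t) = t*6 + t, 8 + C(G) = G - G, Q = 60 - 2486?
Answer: 196506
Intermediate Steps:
Q = -2426
C(G) = -8 (C(G) = -8 + (G - G) = -8 + 0 = -8)
F(b, t) = 7*t (F(b, t) = 6*t + t = 7*t)
E(x) = -25 + 7*x (E(x) = 7*x - 5*5 = 7*x - 25 = -25 + 7*x)
Q*E(C(5)) = -2426*(-25 + 7*(-8)) = -2426*(-25 - 56) = -2426*(-81) = 196506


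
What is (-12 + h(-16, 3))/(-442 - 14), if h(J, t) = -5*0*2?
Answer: 1/38 ≈ 0.026316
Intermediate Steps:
h(J, t) = 0 (h(J, t) = 0*2 = 0)
(-12 + h(-16, 3))/(-442 - 14) = (-12 + 0)/(-442 - 14) = -12/(-456) = -12*(-1/456) = 1/38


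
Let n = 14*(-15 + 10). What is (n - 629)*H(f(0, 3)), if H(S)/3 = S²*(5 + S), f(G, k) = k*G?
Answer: 0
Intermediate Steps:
f(G, k) = G*k
H(S) = 3*S²*(5 + S) (H(S) = 3*(S²*(5 + S)) = 3*S²*(5 + S))
n = -70 (n = 14*(-5) = -70)
(n - 629)*H(f(0, 3)) = (-70 - 629)*(3*(0*3)²*(5 + 0*3)) = -2097*0²*(5 + 0) = -2097*0*5 = -699*0 = 0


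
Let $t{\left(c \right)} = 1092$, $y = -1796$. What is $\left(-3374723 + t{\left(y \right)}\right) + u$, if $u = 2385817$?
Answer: $-987814$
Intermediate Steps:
$\left(-3374723 + t{\left(y \right)}\right) + u = \left(-3374723 + 1092\right) + 2385817 = -3373631 + 2385817 = -987814$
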